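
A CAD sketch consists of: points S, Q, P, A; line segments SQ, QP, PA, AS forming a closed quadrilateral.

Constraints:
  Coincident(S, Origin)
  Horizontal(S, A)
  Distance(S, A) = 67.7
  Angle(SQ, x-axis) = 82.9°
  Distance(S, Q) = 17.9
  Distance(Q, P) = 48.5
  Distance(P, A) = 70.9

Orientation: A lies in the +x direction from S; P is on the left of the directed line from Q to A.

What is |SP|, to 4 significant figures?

65.15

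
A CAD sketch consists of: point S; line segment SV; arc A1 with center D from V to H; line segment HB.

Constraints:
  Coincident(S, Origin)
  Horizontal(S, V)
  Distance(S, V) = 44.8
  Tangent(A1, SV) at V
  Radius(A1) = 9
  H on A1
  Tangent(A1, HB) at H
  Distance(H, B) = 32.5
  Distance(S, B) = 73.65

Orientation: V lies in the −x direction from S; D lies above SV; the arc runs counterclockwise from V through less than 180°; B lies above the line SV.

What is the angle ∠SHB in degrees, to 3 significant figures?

162°

Checks: S.y = 0.00, V.y = 0.00 ✓; |DH| = 9.000 ✓; ∠(DH, HB) = 90.00° ✓; |HB| = 32.50 ✓; |SB| = 73.65 ✓.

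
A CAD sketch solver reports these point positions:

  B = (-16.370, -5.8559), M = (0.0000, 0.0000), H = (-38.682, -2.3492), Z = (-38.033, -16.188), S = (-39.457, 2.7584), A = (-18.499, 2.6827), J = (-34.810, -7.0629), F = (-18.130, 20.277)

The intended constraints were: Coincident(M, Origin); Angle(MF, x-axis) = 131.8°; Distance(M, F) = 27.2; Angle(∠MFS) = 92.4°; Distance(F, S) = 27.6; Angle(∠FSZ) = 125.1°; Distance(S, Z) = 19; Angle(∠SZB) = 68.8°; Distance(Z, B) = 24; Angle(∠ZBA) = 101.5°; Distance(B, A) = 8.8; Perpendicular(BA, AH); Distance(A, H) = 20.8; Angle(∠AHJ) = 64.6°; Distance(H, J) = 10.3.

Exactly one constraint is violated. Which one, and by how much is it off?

Distance(H, J) = 10.3 — off by 4.20.

M = (0.00, 0.00) ✓; MF at 131.8° ✓; |MF| = 27.20 ✓; ∠MFS = 92.40° ✓; |FS| = 27.60 ✓; ∠FSZ = 125.1° ✓; |SZ| = 19.00 ✓; ∠SZB = 68.80° ✓; |ZB| = 24.00 ✓; ∠ZBA = 101.5° ✓; |BA| = 8.800 ✓; ∠(BA, AH) = 90.00° ✓; |AH| = 20.80 ✓; ∠AHJ = 64.60° ✓; |HJ| = 6.100 ✗.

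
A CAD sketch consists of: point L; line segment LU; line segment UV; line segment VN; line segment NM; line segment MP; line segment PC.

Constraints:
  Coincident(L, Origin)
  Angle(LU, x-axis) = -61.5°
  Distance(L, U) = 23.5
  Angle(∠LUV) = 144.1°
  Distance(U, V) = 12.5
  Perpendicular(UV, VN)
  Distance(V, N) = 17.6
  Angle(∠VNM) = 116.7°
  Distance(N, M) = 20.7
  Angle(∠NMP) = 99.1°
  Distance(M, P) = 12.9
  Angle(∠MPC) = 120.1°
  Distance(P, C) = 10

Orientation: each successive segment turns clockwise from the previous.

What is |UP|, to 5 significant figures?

21.296

∠VNM = 116.7° gives NM at 109.30° from the x-axis; with |NM| = 20.7, M = (-14.692, -11.245). ∠NMP = 99.1° gives MP at 28.400° from the x-axis; with |MP| = 12.9, P = (-3.3443, -5.1091). Then |UP| = |P − U| = 21.296.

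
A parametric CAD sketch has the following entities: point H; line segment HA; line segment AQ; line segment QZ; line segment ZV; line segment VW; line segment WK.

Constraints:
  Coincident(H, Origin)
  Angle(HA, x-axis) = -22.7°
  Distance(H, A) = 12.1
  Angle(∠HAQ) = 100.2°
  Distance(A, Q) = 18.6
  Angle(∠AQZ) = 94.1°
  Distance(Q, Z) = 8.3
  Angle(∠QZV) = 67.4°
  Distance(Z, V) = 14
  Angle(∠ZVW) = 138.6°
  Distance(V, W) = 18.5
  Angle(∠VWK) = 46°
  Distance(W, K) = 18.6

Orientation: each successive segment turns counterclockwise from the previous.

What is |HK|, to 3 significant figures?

25.8

H is at the origin; HA runs at -22.7° with length 12.1, so A = (11.2, -4.67). ∠HAQ = 100.2° gives AQ at 57.1° from the x-axis; with |AQ| = 18.6, Q = (21.3, 10.9). ∠AQZ = 94.1° gives QZ at 143° from the x-axis; with |QZ| = 8.3, Z = (14.6, 15.9). ∠QZV = 67.4° gives ZV at -104° from the x-axis; with |ZV| = 14.0, V = (11.2, 2.38). ∠ZVW = 138.6° gives VW at -63.0° from the x-axis; with |VW| = 18.5, W = (19.6, -14.1). ∠VWK = 46.0° gives WK at 71.0° from the x-axis; with |WK| = 18.6, K = (25.6, 3.49). Then |HK| = |K − H| = 25.8.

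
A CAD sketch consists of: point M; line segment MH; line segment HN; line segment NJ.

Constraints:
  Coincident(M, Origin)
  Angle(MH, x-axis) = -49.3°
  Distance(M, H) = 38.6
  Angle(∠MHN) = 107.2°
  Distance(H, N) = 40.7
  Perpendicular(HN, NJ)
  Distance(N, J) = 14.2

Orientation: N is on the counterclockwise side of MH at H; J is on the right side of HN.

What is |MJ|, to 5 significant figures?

72.969

M is at the origin; MH runs at -49.3° with length 38.6, so H = 38.6·(cos -49.3°, sin -49.3°) = (25.171, -29.264). ∠MHN = 107.2°, so HN runs at -49.3° + (180° − 107.2°) = 23.500° from the x-axis; with |HN| = 40.7, N = H + 40.7·(cos 23.500°, sin 23.500°) = (62.495, -13.035). HN ⟂ NJ; with |NJ| = 14.2 on the right of HN, J = N + 14.2·(0.39875, -0.91706) = (68.158, -26.057). Then |MJ| = |J − M| = 72.969.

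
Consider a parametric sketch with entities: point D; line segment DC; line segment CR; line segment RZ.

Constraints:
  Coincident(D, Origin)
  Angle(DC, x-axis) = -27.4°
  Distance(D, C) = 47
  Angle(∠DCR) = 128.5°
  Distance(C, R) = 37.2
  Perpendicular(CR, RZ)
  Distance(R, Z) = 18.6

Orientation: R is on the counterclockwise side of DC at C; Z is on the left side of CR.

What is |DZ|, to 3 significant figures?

68.9

∠DCR = 128.5°, so CR runs at -27.4° + (180° − 128.5°) = 24.1° from the x-axis; with |CR| = 37.2, R = C + 37.2·(cos 24.1°, sin 24.1°) = (75.7, -6.44). CR is perpendicular to RZ; with |RZ| = 18.6 on the left of CR, Z = R + 18.6·(-0.408, 0.913) = (68.1, 10.5). Then |DZ| = |Z − D| = 68.9.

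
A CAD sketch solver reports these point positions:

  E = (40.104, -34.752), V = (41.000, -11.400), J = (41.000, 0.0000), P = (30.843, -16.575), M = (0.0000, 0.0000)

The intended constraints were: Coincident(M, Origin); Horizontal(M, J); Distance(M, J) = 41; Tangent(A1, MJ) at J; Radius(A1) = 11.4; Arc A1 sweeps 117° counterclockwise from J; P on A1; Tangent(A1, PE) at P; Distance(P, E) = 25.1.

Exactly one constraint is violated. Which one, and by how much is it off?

Distance(P, E) = 25.1 — off by 4.70.

M = (0.00, 0.00) ✓; M.y = 0.00, J.y = 0.00 ✓; |MJ| = 41.00 ✓; ∠(VJ, JM) = 90.00° ✓; |VJ| = 11.40 ✓; bearing(V→P) − bearing(V→J) = 117.0° ✓; |VP| = 11.40 ✓; ∠(VP, PE) = 90.00° ✓; |PE| = 20.40 ✗.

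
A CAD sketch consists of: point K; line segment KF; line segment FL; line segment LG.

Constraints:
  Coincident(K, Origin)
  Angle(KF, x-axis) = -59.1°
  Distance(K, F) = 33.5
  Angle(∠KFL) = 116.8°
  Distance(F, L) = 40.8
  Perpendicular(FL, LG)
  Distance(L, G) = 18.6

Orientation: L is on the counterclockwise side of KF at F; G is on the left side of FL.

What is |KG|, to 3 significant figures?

57.0

K is at the origin; KF runs at -59.1° with length 33.5, so F = 33.5·(cos -59.1°, sin -59.1°) = (17.2, -28.7). ∠KFL = 116.8°, so FL runs at -59.1° + (180° − 116.8°) = 4.10° from the x-axis; with |FL| = 40.8, L = F + 40.8·(cos 4.10°, sin 4.10°) = (57.9, -25.8). The perpendicularity gives LG at right angles to FL; with |LG| = 18.6 on the left of FL, G = L + 18.6·(-0.0715, 0.997) = (56.6, -7.28). Then |KG| = |G − K| = 57.0.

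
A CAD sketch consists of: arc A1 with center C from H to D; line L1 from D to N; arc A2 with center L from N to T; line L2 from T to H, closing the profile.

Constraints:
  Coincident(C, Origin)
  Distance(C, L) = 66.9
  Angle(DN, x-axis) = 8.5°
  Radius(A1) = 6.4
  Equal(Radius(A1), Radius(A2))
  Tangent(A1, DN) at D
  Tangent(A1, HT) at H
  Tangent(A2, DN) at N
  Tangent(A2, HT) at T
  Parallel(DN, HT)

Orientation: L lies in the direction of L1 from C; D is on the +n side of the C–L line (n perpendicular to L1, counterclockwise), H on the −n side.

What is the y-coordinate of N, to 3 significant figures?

16.2

The slot axis is L1's direction at 8.5°, so u = (cos 8.5°, sin 8.5°) = (0.989, 0.148) and n = (−sin 8.5°, cos 8.5°) = (-0.148, 0.989). C is at the origin and L lies 66.9 along u from C, so L = 66.9·u = (66.2, 9.89). Tangency of A1 to both parallel lines with radius 6.4 puts D and H at C ± 6.4·n: D = (-0.946, 6.33), H = (0.946, -6.33). Equal radii place N and T the same way about L: N = L + 6.4·n = (65.2, 16.2), T = L − 6.4·n = (67.1, 3.56). So N.y = 16.2.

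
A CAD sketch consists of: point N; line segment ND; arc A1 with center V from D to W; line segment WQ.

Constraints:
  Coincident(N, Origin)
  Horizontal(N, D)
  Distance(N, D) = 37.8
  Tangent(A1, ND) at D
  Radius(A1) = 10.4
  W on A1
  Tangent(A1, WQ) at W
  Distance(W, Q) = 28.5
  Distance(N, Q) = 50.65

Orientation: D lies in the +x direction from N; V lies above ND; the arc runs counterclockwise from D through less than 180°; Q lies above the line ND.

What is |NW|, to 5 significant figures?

49.225

N is at the origin; ND is horizontal with |ND| = 37.8 and D on the +x side, so D = (37.800, 0.0000). Since A1 is tangent to ND there, VD ⟂ ND, so V = D + (0, 10.4) = (37.800, 10.400). Since VW ⟂ WQ (tangency), |VQ| = √(10.4² + 28.5²) = 30.338 regardless of where W sits on A1. So Q lies on both circle(N, 50.65) and circle(V, 30.338); the above-ND intersection is Q = (31.089, 39.987). W is the foot of the tangent from Q: W = (46.539, 16.038).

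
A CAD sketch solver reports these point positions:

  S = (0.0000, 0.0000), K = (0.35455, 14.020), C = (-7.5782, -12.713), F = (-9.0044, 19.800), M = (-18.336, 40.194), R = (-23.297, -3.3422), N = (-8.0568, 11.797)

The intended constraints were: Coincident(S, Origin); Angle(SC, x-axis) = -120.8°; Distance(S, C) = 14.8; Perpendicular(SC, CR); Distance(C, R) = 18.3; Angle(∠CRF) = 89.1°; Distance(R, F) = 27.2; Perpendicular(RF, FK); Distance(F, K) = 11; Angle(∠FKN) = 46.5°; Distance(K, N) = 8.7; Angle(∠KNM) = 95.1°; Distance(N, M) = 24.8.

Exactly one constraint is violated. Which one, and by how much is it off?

Distance(N, M) = 24.8 — off by 5.40.

S = (0.00, 0.00) ✓; SC at -120.8° ✓; |SC| = 14.80 ✓; ∠(SC, CR) = 90.00° ✓; |CR| = 18.30 ✓; ∠CRF = 89.10° ✓; |RF| = 27.20 ✓; ∠(RF, FK) = 90.00° ✓; |FK| = 11.00 ✓; ∠FKN = 46.50° ✓; |KN| = 8.700 ✓; ∠KNM = 95.10° ✓; |NM| = 30.20 ✗.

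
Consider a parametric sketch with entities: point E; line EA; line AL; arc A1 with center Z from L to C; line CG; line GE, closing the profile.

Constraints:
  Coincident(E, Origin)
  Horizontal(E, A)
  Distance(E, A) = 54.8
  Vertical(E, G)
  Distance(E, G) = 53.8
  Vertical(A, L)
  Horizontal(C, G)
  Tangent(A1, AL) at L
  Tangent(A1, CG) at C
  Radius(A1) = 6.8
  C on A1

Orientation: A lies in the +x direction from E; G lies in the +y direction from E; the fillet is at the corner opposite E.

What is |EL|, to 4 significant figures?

72.19

E is at the origin; EA is horizontal with |EA| = 54.8 and A on the +x side, so A = (54.80, 0.000). EG is vertical with |EG| = 53.8 and G on the +y side, so G = (0.000, 53.80). The virtual corner opposite E is at (54.80, 53.80). A1 meets AL tangentially, so ZL is at right angles to AL and tangency of A1 to CG means the radius ZC is perpendicular to CG, with radius 6.8, so the center Z sits 6.8 in from both sides at Z = (48.00, 47.00). That places the tangent points at L = (54.80, 47.00) on AL and C = (48.00, 53.80) on CG. Then |EL| = |L − E| = 72.19.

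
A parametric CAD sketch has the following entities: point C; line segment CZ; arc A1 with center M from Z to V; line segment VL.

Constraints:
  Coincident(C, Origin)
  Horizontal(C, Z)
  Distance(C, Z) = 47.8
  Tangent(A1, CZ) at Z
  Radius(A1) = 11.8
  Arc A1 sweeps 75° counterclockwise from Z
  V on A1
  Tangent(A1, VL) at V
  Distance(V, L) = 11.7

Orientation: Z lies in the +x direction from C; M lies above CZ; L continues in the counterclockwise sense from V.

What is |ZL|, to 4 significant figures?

24.70

C is at the origin; CZ is horizontal with |CZ| = 47.8 and Z on the +x side, so Z = (47.80, 0.000). Tangency of A1 to CZ means the radius MZ is perpendicular to CZ, so M = Z + (0, 11.8) = (47.80, 11.80). On A1, Z sits at bearing -90° from M; a 75° counterclockwise sweep puts V at bearing -15°, so V = M + 11.8·(cos -15°, sin -15°) = (59.20, 8.746). The tangent condition forces MV to be normal to VL, so VL runs along (−sin -15°, cos -15°); with |VL| = 11.7, L = (62.23, 20.05). Then |ZL| = |L − Z| = 24.70.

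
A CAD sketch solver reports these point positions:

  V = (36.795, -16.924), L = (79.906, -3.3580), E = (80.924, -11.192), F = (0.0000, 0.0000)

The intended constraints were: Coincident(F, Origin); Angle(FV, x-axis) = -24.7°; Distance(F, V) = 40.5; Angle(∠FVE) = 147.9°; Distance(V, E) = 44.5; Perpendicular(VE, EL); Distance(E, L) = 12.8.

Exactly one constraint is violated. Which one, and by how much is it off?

Distance(E, L) = 12.8 — off by 4.90.

F = (0.00, 0.00) ✓; FV at -24.70° ✓; |FV| = 40.50 ✓; ∠FVE = 147.9° ✓; |VE| = 44.50 ✓; ∠(VE, EL) = 90.00° ✓; |EL| = 7.900 ✗.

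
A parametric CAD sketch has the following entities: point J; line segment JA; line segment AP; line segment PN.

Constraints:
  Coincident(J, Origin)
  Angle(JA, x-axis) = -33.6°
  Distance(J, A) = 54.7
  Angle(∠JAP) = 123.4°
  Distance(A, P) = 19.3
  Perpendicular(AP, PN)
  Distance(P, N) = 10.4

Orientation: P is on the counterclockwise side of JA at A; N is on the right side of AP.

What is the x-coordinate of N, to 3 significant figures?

67.4

J is at the origin; JA runs at -33.6° with length 54.7, so A = 54.7·(cos -33.6°, sin -33.6°) = (45.6, -30.3). ∠JAP = 123.4°, so AP runs at -33.6° + (180° − 123.4°) = 23.0° from the x-axis; with |AP| = 19.3, P = A + 19.3·(cos 23.0°, sin 23.0°) = (63.3, -22.7). AP is perpendicular to PN; with |PN| = 10.4 on the right of AP, N = P + 10.4·(0.391, -0.921) = (67.4, -32.3). So N.x = 67.4.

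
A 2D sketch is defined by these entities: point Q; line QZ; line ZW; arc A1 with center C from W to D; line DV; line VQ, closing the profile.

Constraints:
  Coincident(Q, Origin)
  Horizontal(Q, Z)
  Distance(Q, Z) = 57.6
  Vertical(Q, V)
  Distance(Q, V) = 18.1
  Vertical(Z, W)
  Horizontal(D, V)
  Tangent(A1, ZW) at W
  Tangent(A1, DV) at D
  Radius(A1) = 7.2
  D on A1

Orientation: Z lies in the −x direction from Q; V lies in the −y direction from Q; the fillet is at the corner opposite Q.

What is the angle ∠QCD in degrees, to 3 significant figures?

102°

Q is at the origin; QZ is horizontal with |QZ| = 57.6 and Z on the −x side, so Z = (-57.6, 0.00). Q and V share the same x with |QV| = 18.1 and V on the −y side, so V = (0.00, -18.1). The virtual corner opposite Q is at (-57.6, -18.1). A1 meets ZW tangentially, so CW is at right angles to ZW and A1 meets DV tangentially, so CD is at right angles to DV, with radius 7.2, so the center C sits 7.2 in from both sides at C = (-50.4, -10.9). That places the tangent points at W = (-57.6, -10.9) on ZW and D = (-50.4, -18.1) on DV. Then cos ∠QCD = CQ·CD / (|CQ||CD|), giving 102°.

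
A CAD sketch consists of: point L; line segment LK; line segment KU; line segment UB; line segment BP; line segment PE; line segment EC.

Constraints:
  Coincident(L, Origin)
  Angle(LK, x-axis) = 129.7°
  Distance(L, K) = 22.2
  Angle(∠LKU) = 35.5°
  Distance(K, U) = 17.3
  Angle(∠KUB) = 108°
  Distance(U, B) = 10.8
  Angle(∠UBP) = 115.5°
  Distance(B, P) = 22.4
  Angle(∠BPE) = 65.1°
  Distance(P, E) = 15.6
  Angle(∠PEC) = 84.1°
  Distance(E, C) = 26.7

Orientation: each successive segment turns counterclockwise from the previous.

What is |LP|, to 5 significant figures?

18.737

∠KUB = 108.0° gives UB at -13.800° from the x-axis; with |UB| = 10.8, B = (-2.4254, -2.7490). ∠UBP = 115.5° gives BP at 50.700° from the x-axis; with |BP| = 22.4, P = (11.762, 14.585). Then |LP| = |P − L| = 18.737.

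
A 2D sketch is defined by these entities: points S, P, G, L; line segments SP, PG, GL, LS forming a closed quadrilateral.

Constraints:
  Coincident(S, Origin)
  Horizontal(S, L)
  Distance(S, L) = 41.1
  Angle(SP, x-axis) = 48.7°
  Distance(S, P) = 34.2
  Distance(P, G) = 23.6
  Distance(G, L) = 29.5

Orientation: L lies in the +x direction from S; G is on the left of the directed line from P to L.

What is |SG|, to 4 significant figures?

54.37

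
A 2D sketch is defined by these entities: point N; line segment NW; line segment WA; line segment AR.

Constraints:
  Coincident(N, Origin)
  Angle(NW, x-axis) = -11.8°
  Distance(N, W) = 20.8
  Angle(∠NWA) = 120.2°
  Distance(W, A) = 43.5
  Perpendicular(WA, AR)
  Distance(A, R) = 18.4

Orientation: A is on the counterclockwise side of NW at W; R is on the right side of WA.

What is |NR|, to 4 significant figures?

65.08

∠NWA = 120.2°, so WA runs at -11.8° + (180° − 120.2°) = 48.00° from the x-axis; with |WA| = 43.5, A = W + 43.5·(cos 48.00°, sin 48.00°) = (49.47, 28.07). The perpendicularity gives AR at right angles to WA; with |AR| = 18.4 on the right of WA, R = A + 18.4·(0.7431, -0.6691) = (63.14, 15.76). Then |NR| = |R − N| = 65.08.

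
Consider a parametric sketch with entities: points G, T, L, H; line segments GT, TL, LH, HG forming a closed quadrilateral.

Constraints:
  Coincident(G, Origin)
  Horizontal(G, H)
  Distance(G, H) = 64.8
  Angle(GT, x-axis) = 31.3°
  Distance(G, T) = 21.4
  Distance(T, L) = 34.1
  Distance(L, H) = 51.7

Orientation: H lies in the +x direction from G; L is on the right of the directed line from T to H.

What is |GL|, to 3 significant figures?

29.5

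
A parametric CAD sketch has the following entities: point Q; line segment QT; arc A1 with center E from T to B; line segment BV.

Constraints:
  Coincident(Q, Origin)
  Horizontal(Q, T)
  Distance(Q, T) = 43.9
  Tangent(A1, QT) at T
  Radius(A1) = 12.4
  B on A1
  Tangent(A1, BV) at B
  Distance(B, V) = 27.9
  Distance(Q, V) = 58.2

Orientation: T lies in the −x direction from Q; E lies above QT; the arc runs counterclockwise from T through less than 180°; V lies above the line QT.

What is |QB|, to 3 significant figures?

35.7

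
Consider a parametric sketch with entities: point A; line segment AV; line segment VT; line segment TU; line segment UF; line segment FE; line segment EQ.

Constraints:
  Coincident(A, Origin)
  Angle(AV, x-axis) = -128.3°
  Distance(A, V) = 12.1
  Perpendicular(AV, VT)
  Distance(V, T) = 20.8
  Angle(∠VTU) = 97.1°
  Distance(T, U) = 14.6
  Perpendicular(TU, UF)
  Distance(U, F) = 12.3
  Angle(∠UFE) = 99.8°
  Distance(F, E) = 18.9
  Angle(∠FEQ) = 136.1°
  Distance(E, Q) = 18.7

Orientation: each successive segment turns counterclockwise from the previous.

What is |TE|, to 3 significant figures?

16.0

The perpendicularity gives UF at right angles to TU, so UF runs at 135°; with |UF| = 12.3, F = (10.6, -3.38). ∠UFE = 99.8° gives FE at -145° from the x-axis; with |FE| = 18.9, E = (-4.94, -14.2). Then |TE| = |E − T| = 16.0.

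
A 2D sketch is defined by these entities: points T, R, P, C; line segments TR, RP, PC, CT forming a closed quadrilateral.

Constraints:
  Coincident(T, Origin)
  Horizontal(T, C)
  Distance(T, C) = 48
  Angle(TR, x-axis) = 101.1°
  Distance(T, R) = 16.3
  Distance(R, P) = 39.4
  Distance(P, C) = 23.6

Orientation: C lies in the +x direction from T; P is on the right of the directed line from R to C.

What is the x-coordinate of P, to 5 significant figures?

26.570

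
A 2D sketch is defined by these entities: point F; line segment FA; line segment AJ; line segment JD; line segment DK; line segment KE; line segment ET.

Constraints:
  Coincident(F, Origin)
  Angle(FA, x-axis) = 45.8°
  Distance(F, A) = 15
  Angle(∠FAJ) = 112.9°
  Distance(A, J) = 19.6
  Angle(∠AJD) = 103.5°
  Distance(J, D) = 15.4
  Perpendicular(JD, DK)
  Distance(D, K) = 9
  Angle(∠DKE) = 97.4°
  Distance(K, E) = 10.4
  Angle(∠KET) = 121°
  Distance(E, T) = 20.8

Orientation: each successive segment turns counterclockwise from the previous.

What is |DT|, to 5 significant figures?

23.986

F is at the origin; FA runs at 45.8° with length 15.0, so A = (10.457, 10.754). ∠FAJ = 112.9° gives AJ at 112.90° from the x-axis; with |AJ| = 19.6, J = (2.8306, 28.809). ∠AJD = 103.5° gives JD at -170.60° from the x-axis; with |JD| = 15.4, D = (-12.363, 26.294). The perpendicularity gives DK at right angles to JD, so DK runs at -80.600°; with |DK| = 9.0, K = (-10.893, 17.415). ∠DKE = 97.4° gives KE at 2.0000° from the x-axis; with |KE| = 10.4, E = (-0.49897, 17.777). ∠KET = 121.0° gives ET at 61.000° from the x-axis; with |ET| = 20.8, T = (9.5851, 35.970). Then |DT| = |T − D| = 23.986.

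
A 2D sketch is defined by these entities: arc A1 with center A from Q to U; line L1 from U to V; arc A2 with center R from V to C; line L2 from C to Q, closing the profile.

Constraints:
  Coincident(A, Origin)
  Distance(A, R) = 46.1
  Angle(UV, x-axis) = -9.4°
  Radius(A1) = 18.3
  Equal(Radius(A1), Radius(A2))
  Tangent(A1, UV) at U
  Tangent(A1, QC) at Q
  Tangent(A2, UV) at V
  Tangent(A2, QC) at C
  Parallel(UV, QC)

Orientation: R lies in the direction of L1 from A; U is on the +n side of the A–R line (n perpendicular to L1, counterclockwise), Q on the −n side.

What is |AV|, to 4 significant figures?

49.60

The slot axis is L1's direction at -9.4°, so u = (cos -9.4°, sin -9.4°) = (0.9866, -0.1633) and n = (−sin -9.4°, cos -9.4°) = (0.1633, 0.9866). A is at the origin and R lies 46.1 along u from A, so R = 46.1·u = (45.48, -7.529). Tangency of A1 to both parallel lines with radius 18.3 puts U and Q at A ± 18.3·n: U = (2.989, 18.05), Q = (-2.989, -18.05). Equal radii place V and C the same way about R: V = R + 18.3·n = (48.47, 10.52), C = R − 18.3·n = (42.49, -25.58). Then |AV| = |V − A| = 49.60.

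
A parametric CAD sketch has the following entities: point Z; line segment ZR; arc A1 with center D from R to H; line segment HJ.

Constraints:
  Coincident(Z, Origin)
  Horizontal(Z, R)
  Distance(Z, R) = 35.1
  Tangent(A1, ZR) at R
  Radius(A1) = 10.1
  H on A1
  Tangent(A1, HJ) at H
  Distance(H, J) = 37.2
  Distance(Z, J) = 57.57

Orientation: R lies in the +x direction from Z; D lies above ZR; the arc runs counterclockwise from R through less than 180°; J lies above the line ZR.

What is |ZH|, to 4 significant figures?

46.59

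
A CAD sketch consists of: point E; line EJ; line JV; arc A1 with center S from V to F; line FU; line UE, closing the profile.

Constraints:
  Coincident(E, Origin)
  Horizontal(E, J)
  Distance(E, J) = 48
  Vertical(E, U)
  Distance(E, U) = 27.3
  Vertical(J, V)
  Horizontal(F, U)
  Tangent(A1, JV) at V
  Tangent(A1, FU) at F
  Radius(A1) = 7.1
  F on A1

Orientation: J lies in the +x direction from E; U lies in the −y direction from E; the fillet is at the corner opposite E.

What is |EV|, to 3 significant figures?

52.1

E is at the origin; E and J share the same y with |EJ| = 48.0 and J on the +x side, so J = (48.0, 0.00). EU is vertical with |EU| = 27.3 and U on the −y side, so U = (0.00, -27.3). The virtual corner opposite E is at (48.0, -27.3). Since A1 is tangent to JV there, SV ⟂ JV and tangency of A1 to FU means the radius SF is perpendicular to FU, with radius 7.1, so the center S sits 7.1 in from both sides at S = (40.9, -20.2). That places the tangent points at V = (48.0, -20.2) on JV and F = (40.9, -27.3) on FU. Then |EV| = |V − E| = 52.1.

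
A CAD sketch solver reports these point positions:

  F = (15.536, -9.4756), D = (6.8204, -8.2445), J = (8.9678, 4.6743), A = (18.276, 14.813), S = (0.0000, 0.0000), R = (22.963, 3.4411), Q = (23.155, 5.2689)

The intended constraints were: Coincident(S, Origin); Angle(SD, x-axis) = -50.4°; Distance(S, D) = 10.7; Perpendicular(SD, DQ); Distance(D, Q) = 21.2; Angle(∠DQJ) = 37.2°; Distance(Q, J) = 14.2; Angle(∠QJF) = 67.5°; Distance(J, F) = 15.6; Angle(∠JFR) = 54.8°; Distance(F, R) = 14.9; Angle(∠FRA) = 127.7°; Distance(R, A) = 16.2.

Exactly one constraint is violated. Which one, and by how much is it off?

Distance(R, A) = 16.2 — off by 3.90.

S = (0.00, 0.00) ✓; SD at -50.40° ✓; |SD| = 10.70 ✓; ∠(SD, DQ) = 90.00° ✓; |DQ| = 21.20 ✓; ∠DQJ = 37.20° ✓; |QJ| = 14.20 ✓; ∠QJF = 67.50° ✓; |JF| = 15.60 ✓; ∠JFR = 54.80° ✓; |FR| = 14.90 ✓; ∠FRA = 127.7° ✓; |RA| = 12.30 ✗.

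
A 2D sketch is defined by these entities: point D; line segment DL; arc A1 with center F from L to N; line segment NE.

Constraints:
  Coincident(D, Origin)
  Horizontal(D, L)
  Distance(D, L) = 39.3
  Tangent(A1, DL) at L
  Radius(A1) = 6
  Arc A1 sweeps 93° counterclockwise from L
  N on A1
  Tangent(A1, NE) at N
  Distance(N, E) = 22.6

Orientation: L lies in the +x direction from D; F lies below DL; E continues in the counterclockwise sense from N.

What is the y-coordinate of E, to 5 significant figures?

-28.883

On A1, L sits at bearing 90° from F; a 93° counterclockwise sweep puts N at bearing 183°, so N = F + 6.0·(cos 183°, sin 183°) = (33.308, -6.3140). Tangency of A1 to NE means the radius FN is perpendicular to NE, so NE runs along (−sin 183°, cos 183°); with |NE| = 22.6, E = (34.491, -28.883). So E.y = -28.883.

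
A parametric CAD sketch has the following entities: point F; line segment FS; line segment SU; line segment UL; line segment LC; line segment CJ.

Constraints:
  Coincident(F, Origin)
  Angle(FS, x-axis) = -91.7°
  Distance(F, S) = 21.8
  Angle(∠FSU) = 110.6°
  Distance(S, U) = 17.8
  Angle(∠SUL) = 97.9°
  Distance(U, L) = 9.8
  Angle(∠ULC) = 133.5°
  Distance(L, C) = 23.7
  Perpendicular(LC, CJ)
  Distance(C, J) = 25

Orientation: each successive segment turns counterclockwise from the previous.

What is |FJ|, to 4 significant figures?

10.81

F is at the origin; FS runs at -91.7° with length 21.8, so S = (-0.6467, -21.79). ∠FSU = 110.6° gives SU at -22.30° from the x-axis; with |SU| = 17.8, U = (15.82, -28.54). ∠SUL = 97.9° gives UL at 59.80° from the x-axis; with |UL| = 9.8, L = (20.75, -20.07). ∠ULC = 133.5° gives LC at 106.3° from the x-axis; with |LC| = 23.7, C = (14.10, 2.673). LC is perpendicular to CJ, so CJ runs at -163.7°; with |CJ| = 25.0, J = (-9.895, -4.344). Then |FJ| = |J − F| = 10.81.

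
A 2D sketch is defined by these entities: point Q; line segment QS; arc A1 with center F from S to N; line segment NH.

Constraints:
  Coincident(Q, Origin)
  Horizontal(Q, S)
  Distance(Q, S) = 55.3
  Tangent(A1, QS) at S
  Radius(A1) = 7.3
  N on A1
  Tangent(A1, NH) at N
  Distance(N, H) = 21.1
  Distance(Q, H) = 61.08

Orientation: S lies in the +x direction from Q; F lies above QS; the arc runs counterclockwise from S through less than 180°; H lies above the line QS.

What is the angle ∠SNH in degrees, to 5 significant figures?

123.09°

Checks: Q.y = 0.00, S.y = 0.00 ✓; |FN| = 7.300 ✓; ∠(FN, NH) = 90.00° ✓; |NH| = 21.10 ✓; |QH| = 61.08 ✓.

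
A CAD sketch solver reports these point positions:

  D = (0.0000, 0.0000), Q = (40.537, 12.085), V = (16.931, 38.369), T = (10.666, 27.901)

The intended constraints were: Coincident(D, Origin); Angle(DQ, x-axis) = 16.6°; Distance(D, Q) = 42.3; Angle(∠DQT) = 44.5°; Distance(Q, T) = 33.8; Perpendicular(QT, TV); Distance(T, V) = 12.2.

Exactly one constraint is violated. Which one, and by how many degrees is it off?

Perpendicular(QT, TV) — off by 3.00°.

D = (0.00, 0.00) ✓; DQ at 16.60° ✓; |DQ| = 42.30 ✓; ∠DQT = 44.50° ✓; |QT| = 33.80 ✓; ∠(QT, TV) = 93.00° ✗; |TV| = 12.20 ✓.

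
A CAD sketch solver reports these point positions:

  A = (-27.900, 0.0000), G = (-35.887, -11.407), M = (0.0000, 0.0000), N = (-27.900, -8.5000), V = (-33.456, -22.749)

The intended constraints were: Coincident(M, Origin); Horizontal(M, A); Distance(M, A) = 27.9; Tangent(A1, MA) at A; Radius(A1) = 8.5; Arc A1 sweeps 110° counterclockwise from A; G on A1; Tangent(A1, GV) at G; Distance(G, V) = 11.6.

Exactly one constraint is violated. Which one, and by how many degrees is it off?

Tangent(A1, GV) at G — off by 7.90°.

M = (0.00, 0.00) ✓; M.y = 0.00, A.y = 0.00 ✓; |MA| = 27.90 ✓; ∠(NA, AM) = 90.00° ✓; |NA| = 8.500 ✓; bearing(N→G) − bearing(N→A) = 110.0° ✓; |NG| = 8.500 ✓; ∠(NG, GV) = 97.90° ✗; |GV| = 11.60 ✓.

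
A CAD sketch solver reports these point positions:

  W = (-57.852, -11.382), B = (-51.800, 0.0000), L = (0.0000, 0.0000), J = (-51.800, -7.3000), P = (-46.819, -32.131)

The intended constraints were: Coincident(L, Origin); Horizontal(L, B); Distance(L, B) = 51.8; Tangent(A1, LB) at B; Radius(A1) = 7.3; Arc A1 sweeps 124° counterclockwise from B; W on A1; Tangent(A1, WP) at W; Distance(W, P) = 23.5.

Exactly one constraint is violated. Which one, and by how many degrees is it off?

Tangent(A1, WP) at W — off by 6.00°.

L = (0.00, 0.00) ✓; L.y = 0.00, B.y = 0.00 ✓; |LB| = 51.80 ✓; ∠(JB, BL) = 90.00° ✓; |JB| = 7.300 ✓; bearing(J→W) − bearing(J→B) = 124.0° ✓; |JW| = 7.300 ✓; ∠(JW, WP) = 96.00° ✗; |WP| = 23.50 ✓.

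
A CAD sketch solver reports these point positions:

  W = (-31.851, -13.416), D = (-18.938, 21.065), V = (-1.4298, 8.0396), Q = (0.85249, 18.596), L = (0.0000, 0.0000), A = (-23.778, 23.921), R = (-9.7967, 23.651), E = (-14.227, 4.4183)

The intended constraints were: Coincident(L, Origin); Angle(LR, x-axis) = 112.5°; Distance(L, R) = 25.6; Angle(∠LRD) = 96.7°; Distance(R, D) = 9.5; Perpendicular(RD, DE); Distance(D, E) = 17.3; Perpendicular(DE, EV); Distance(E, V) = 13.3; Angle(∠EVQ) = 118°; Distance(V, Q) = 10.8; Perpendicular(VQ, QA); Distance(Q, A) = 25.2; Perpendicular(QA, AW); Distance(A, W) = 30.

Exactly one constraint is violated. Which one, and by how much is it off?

Distance(A, W) = 30 — off by 8.20.

L = (0.00, 0.00) ✓; LR at 112.5° ✓; |LR| = 25.60 ✓; ∠LRD = 96.70° ✓; |RD| = 9.500 ✓; ∠(RD, DE) = 90.01° ✓; |DE| = 17.30 ✓; ∠(DE, EV) = 90.00° ✓; |EV| = 13.30 ✓; ∠EVQ = 118.0° ✓; |VQ| = 10.80 ✓; ∠(VQ, QA) = 90.00° ✓; |QA| = 25.20 ✓; ∠(QA, AW) = 90.00° ✓; |AW| = 38.20 ✗.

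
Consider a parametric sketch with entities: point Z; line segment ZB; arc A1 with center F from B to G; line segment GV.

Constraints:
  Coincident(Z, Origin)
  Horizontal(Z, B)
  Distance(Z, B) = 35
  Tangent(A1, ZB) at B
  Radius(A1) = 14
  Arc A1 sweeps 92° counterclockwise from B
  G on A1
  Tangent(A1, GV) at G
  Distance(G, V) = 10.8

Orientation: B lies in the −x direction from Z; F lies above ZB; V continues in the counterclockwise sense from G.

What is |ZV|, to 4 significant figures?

33.11

On A1, B sits at bearing -90° from F; a 92° counterclockwise sweep puts G at bearing 2°, so G = F + 14.0·(cos 2°, sin 2°) = (-21.01, 14.49). Since A1 is tangent to GV there, FG ⟂ GV, so GV runs along (−sin 2°, cos 2°); with |GV| = 10.8, V = (-21.39, 25.28). Then |ZV| = |V − Z| = 33.11.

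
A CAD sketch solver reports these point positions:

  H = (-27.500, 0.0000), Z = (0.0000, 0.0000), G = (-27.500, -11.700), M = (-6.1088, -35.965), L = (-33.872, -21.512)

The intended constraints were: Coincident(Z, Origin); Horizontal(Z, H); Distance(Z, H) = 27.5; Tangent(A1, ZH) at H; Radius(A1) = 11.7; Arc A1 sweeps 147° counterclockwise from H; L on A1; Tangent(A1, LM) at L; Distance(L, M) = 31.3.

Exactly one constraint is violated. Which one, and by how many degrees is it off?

Tangent(A1, LM) at L — off by 5.50°.

Z = (0.00, 0.00) ✓; Z.y = 0.00, H.y = 0.00 ✓; |ZH| = 27.50 ✓; ∠(GH, HZ) = 90.00° ✓; |GH| = 11.70 ✓; bearing(G→L) − bearing(G→H) = 147.0° ✓; |GL| = 11.70 ✓; ∠(GL, LM) = 84.50° ✗; |LM| = 31.30 ✓.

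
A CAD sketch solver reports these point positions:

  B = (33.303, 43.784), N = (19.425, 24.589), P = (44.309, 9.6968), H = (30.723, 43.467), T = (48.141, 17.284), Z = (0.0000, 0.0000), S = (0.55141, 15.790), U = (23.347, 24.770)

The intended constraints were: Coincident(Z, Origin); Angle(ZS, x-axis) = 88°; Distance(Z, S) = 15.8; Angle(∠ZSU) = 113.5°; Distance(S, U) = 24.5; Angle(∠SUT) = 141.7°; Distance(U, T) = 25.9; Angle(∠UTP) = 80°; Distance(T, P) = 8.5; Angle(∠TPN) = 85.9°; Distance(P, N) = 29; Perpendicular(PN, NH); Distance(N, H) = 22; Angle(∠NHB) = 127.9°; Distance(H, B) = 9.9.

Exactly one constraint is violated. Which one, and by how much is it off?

Distance(H, B) = 9.9 — off by 7.30.

Z = (0.00, 0.00) ✓; ZS at 88.00° ✓; |ZS| = 15.80 ✓; ∠ZSU = 113.5° ✓; |SU| = 24.50 ✓; ∠SUT = 141.7° ✓; |UT| = 25.90 ✓; ∠UTP = 80.00° ✓; |TP| = 8.500 ✓; ∠TPN = 85.90° ✓; |PN| = 29.00 ✓; ∠(PN, NH) = 90.00° ✓; |NH| = 22.00 ✓; ∠NHB = 127.9° ✓; |HB| = 2.599 ✗.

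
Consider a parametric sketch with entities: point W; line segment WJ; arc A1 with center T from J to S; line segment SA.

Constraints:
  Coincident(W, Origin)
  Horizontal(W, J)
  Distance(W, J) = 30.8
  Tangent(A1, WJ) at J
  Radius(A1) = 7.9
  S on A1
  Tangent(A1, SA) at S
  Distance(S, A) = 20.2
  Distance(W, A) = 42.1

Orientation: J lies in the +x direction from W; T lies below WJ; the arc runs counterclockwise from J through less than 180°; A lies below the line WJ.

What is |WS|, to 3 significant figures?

25.6

W is at the origin; WJ is horizontal with |WJ| = 30.8 and J on the +x side, so J = (30.8, 0.00). Since A1 is tangent to WJ there, TJ ⟂ WJ, so T = J + (0, -7.9) = (30.8, -7.90). Since TS ⟂ SA (tangency), |TA| = √(7.9² + 20.2²) = 21.7 regardless of where S sits on A1. So A lies on both circle(W, 42.1) and circle(T, 21.7); the below-WJ intersection is A = (30.0, -29.6). S is the foot of the tangent from A: S = (23.3, -10.5).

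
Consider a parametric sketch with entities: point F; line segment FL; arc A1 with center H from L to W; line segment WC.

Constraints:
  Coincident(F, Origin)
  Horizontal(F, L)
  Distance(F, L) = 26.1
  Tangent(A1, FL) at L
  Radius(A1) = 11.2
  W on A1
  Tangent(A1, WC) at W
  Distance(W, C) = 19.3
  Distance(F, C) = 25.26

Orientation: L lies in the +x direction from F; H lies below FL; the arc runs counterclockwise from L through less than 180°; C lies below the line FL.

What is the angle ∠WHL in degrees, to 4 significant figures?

65.18°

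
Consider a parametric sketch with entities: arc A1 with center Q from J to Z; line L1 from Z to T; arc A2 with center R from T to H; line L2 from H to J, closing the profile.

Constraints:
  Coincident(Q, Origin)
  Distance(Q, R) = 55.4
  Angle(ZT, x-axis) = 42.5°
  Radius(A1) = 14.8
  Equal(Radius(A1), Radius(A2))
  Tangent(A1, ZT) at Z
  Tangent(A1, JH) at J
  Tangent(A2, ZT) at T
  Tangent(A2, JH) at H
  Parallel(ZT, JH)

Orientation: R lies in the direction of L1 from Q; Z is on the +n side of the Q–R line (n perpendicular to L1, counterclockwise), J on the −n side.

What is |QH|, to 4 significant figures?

57.34

The slot axis is L1's direction at 42.5°, so u = (cos 42.5°, sin 42.5°) = (0.7373, 0.6756) and n = (−sin 42.5°, cos 42.5°) = (-0.6756, 0.7373). Q is at the origin and R lies 55.4 along u from Q, so R = 55.4·u = (40.85, 37.43). Tangency of A1 to both parallel lines with radius 14.8 puts Z and J at Q ± 14.8·n: Z = (-9.999, 10.91), J = (9.999, -10.91). Equal radii place T and H the same way about R: T = R + 14.8·n = (30.85, 48.34), H = R − 14.8·n = (50.84, 26.52). Then |QH| = |H − Q| = 57.34.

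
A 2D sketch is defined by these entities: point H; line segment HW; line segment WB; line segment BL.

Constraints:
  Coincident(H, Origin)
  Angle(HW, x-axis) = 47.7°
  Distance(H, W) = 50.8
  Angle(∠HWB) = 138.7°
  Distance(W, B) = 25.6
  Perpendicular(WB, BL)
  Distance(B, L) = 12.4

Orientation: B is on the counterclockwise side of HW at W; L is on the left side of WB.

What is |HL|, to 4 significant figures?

67.17

H is at the origin; HW runs at 47.7° with length 50.8, so W = 50.8·(cos 47.7°, sin 47.7°) = (34.19, 37.57). ∠HWB = 138.7°, so WB runs at 47.7° + (180° − 138.7°) = 89.00° from the x-axis; with |WB| = 25.6, B = W + 25.6·(cos 89.00°, sin 89.00°) = (34.64, 63.17). WB ⟂ BL; with |BL| = 12.4 on the left of WB, L = B + 12.4·(-0.9998, 0.01745) = (22.24, 63.39). Then |HL| = |L − H| = 67.17.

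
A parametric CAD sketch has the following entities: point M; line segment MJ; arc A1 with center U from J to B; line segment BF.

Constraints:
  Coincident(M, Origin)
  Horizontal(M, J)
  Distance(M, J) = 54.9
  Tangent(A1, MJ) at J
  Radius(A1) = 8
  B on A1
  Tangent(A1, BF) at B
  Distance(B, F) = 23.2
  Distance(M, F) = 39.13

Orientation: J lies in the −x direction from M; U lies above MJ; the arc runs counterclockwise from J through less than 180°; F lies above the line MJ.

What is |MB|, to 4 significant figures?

48.97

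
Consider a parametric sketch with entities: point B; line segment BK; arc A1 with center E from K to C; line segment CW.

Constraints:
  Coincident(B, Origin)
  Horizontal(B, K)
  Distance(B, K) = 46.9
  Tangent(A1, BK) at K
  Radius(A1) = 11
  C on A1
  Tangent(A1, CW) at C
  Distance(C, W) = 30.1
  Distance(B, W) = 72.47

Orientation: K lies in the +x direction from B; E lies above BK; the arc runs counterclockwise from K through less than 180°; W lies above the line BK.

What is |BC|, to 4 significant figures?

58.73

Checks: B = (0.00, 0.00) ✓; |EC| = 11.00 ✓; ∠(EC, CW) = 90.00° ✓; |CW| = 30.10 ✓; |BW| = 72.47 ✓.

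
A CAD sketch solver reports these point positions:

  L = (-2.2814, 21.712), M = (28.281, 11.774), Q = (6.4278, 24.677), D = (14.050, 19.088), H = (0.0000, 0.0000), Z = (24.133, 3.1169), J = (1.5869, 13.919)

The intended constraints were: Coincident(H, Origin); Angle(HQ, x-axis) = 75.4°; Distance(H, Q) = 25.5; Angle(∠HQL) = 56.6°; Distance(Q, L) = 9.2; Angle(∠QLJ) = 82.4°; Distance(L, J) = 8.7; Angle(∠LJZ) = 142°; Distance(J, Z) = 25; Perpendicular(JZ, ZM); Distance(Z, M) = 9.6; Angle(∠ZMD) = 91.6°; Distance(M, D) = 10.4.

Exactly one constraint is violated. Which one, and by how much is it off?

Distance(M, D) = 10.4 — off by 5.60.

H = (0.00, 0.00) ✓; HQ at 75.40° ✓; |HQ| = 25.50 ✓; ∠HQL = 56.60° ✓; |QL| = 9.200 ✓; ∠QLJ = 82.40° ✓; |LJ| = 8.700 ✓; ∠LJZ = 142.0° ✓; |JZ| = 25.00 ✓; ∠(JZ, ZM) = 90.00° ✓; |ZM| = 9.600 ✓; ∠ZMD = 91.60° ✓; |MD| = 16.00 ✗.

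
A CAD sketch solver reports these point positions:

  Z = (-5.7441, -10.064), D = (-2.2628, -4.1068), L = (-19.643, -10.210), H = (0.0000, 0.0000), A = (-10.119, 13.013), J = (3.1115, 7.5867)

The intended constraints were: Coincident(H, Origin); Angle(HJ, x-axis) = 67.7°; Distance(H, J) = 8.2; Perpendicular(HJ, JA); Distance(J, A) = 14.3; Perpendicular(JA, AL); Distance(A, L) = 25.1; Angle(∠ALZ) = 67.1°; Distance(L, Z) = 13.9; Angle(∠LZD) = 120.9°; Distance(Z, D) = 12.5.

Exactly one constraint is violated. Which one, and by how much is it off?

Distance(Z, D) = 12.5 — off by 5.60.

H = (0.00, 0.00) ✓; HJ at 67.70° ✓; |HJ| = 8.200 ✓; ∠(HJ, JA) = 90.00° ✓; |JA| = 14.30 ✓; ∠(JA, AL) = 90.00° ✓; |AL| = 25.10 ✓; ∠ALZ = 67.10° ✓; |LZ| = 13.90 ✓; ∠LZD = 120.9° ✓; |ZD| = 6.900 ✗.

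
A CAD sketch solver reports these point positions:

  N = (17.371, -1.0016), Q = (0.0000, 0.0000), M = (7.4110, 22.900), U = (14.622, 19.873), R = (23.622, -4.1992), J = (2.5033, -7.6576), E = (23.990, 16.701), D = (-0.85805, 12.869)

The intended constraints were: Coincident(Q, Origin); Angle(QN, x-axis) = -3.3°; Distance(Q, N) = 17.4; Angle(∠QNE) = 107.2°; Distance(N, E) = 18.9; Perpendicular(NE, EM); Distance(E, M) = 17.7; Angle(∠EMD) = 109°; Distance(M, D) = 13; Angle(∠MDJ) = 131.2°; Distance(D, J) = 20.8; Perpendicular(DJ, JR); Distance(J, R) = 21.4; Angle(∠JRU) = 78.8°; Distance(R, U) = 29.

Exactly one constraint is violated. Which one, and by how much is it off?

Distance(R, U) = 29 — off by 3.30.

Q = (0.00, 0.00) ✓; QN at -3.300° ✓; |QN| = 17.40 ✓; ∠QNE = 107.2° ✓; |NE| = 18.90 ✓; ∠(NE, EM) = 90.00° ✓; |EM| = 17.70 ✓; ∠EMD = 109.0° ✓; |MD| = 13.00 ✓; ∠MDJ = 131.2° ✓; |DJ| = 20.80 ✓; ∠(DJ, JR) = 90.00° ✓; |JR| = 21.40 ✓; ∠JRU = 78.80° ✓; |RU| = 25.70 ✗.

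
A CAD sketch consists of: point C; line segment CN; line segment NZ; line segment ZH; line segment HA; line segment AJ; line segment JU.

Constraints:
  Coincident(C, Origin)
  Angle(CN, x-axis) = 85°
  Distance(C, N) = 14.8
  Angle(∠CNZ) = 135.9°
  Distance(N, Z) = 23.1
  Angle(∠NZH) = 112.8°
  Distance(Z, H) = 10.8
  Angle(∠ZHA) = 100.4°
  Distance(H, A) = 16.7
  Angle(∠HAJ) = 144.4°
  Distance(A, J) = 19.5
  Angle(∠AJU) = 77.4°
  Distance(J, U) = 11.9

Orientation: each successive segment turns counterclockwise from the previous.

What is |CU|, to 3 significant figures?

8.31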